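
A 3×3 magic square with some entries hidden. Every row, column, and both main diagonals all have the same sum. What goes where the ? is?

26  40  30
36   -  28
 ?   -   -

Row 1 is complete and sums to 96; that is the magic constant.
From row 2, 96 − (36 + 28) gives (2,2) = 32.
Using column 1: 26 + 36 + ? → (3,1) = 96 − 62 = 34.

34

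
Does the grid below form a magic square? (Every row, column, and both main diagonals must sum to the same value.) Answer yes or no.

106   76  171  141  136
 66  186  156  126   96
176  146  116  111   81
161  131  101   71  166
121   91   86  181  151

Row 1: 106 + 76 + 171 + 141 + 136 = 630.
Row 2: 66 + 186 + 156 + 126 + 96 = 630.
Row 3: 176 + 146 + 116 + 111 + 81 = 630.
Row 4: 161 + 131 + 101 + 71 + 166 = 630.
Row 5: 121 + 91 + 86 + 181 + 151 = 630.
Column 1: 106 + 66 + 176 + 161 + 121 = 630.
Column 2: 76 + 186 + 146 + 131 + 91 = 630.
Column 3: 171 + 156 + 116 + 101 + 86 = 630.
Column 4: 141 + 126 + 111 + 71 + 181 = 630.
Column 5: 136 + 96 + 81 + 166 + 151 = 630.
Main diagonal: 106 + 186 + 116 + 71 + 151 = 630.
Anti-diagonal: 136 + 126 + 116 + 131 + 121 = 630.
All lines sum to 630.

Yes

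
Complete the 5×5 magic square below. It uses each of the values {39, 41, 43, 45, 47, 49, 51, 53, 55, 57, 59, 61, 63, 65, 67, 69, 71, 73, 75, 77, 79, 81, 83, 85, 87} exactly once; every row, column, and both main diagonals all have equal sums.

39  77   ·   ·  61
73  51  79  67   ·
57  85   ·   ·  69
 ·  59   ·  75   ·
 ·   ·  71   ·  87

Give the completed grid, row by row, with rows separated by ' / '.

The 25 entries sum to 1575, so each line sums to 1575/5 = 315.
Row 2 needs 315; the known cells sum to 270, so (2,5) = 45.
Using column 2: 77 + 51 + 85 + 59 + ? → (5,2) = 315 − 272 = 43.
The remaining cell in column 5 is (4,5) = 315 − 262 = 53.
Main diagonal: 39 + 51 + 75 + 87 + ? = 315, so (3,3) = 63.
The remaining cell in anti-diagonal is (5,1) = 315 − 250 = 65.
Row 3 must total 315; the given cells sum to 274, so (3,4) = 41.
From row 5, 315 − (65 + 43 + 71 + 87) gives (5,4) = 49.
From column 1, 315 − (39 + 73 + 57 + 65) gives (4,1) = 81.
Column 4 must total 315; the given cells sum to 232, so (1,4) = 83.
Row 1 needs 315; the known cells sum to 260, so (1,3) = 55.
The remaining cell in row 4 is (4,3) = 315 − 268 = 47.

39 77 55 83 61 / 73 51 79 67 45 / 57 85 63 41 69 / 81 59 47 75 53 / 65 43 71 49 87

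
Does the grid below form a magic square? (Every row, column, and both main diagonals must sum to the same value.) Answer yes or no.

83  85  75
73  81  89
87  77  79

Yes

Row 1: 83 + 85 + 75 = 243.
Row 2: 73 + 81 + 89 = 243.
Row 3: 87 + 77 + 79 = 243.
Column 1: 83 + 73 + 87 = 243.
Column 2: 85 + 81 + 77 = 243.
Column 3: 75 + 89 + 79 = 243.
Main diagonal: 83 + 81 + 79 = 243.
Anti-diagonal: 75 + 81 + 87 = 243.
All lines sum to 243.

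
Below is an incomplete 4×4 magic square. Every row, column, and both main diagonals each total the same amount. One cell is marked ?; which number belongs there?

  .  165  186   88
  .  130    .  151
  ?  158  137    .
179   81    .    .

Column 2 is complete and sums to 534; that is the magic constant.
Using row 1: 165 + 186 + 88 + ? → (1,1) = 534 − 439 = 95.
From main diagonal, 534 − (95 + 130 + 137) gives (4,4) = 172.
From anti-diagonal, 534 − (88 + 158 + 179) gives (2,3) = 109.
Using row 2: 130 + 109 + 151 + ? → (2,1) = 534 − 390 = 144.
The remaining cell in row 4 is (4,3) = 534 − 432 = 102.
The remaining cell in column 1 is (3,1) = 534 − 418 = 116.

116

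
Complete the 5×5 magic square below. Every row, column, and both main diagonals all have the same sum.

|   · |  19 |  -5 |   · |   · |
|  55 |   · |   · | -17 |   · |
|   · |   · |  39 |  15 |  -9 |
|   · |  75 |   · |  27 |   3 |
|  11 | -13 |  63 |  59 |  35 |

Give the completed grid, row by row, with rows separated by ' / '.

23 19 -5 71 47 / 55 31 7 -17 79 / 67 43 39 15 -9 / -1 75 51 27 3 / 11 -13 63 59 35

Row 5 is already complete: 11 + -13 + 63 + 59 + 35 = 155, so that is the magic constant.
Using column 4: -17 + 15 + 27 + 59 + ? → (1,4) = 155 − 84 = 71.
Using anti-diagonal: -17 + 39 + 75 + 11 + ? → (1,5) = 155 − 108 = 47.
Row 1: 19 + (-5) + 71 + 47 + ? = 155, so (1,1) = 23.
From column 5, 155 − (47 + (-9) + 3 + 35) gives (2,5) = 79.
Using main diagonal: 23 + 39 + 27 + 35 + ? → (2,2) = 155 − 124 = 31.
Row 2 must total 155; the given cells sum to 148, so (2,3) = 7.
The remaining cell in column 2 is (3,2) = 155 − 112 = 43.
Column 3: -5 + 7 + 39 + 63 + ? = 155, so (4,3) = 51.
Using row 3: 43 + 39 + 15 + (-9) + ? → (3,1) = 155 − 88 = 67.
Row 4: 75 + 51 + 27 + 3 + ? = 155, so (4,1) = -1.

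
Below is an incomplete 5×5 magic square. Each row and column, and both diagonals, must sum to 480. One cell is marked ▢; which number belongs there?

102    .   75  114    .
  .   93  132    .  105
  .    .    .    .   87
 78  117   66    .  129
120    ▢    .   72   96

84

Using row 4: 78 + 117 + 66 + 129 + ? → (4,4) = 480 − 390 = 90.
Using column 5: 105 + 87 + 129 + 96 + ? → (1,5) = 480 − 417 = 63.
From main diagonal, 480 − (102 + 93 + 90 + 96) gives (3,3) = 99.
Anti-diagonal needs 480; the known cells sum to 399, so (2,4) = 81.
Row 1 needs 480; the known cells sum to 354, so (1,2) = 126.
Row 2 needs 480; the known cells sum to 411, so (2,1) = 69.
Column 1 must total 480; the given cells sum to 369, so (3,1) = 111.
From column 3, 480 − (75 + 132 + 99 + 66) gives (5,3) = 108.
The remaining cell in column 4 is (3,4) = 480 − 357 = 123.
Row 3 must total 480; the given cells sum to 420, so (3,2) = 60.
The remaining cell in row 5 is (5,2) = 480 − 396 = 84.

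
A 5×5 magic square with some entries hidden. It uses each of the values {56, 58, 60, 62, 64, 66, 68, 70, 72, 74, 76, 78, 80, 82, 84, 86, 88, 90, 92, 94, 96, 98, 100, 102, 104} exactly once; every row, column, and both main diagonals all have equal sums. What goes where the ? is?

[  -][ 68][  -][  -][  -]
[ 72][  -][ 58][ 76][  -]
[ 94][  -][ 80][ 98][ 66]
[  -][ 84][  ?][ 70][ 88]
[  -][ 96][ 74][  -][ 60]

102

The 25 entries sum to 2000, so each line sums to 2000/5 = 400.
Using row 3: 94 + 80 + 98 + 66 + ? → (3,2) = 400 − 338 = 62.
Column 2 needs 400; the known cells sum to 310, so (2,2) = 90.
Main diagonal: 90 + 80 + 70 + 60 + ? = 400, so (1,1) = 100.
Row 2 must total 400; the given cells sum to 296, so (2,5) = 104.
Column 5 must total 400; the given cells sum to 318, so (1,5) = 82.
Anti-diagonal needs 400; the known cells sum to 322, so (5,1) = 78.
Using row 5: 78 + 96 + 74 + 60 + ? → (5,4) = 400 − 308 = 92.
From column 1, 400 − (100 + 72 + 94 + 78) gives (4,1) = 56.
Column 4 must total 400; the given cells sum to 336, so (1,4) = 64.
Row 1: 100 + 68 + 64 + 82 + ? = 400, so (1,3) = 86.
Using row 4: 56 + 84 + 70 + 88 + ? → (4,3) = 400 − 298 = 102.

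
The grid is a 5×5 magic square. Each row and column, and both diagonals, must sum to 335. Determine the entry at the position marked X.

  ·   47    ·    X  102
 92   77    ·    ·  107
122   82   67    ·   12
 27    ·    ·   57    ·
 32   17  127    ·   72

117

Row 3 needs 335; the known cells sum to 283, so (3,4) = 52.
The remaining cell in row 5 is (5,4) = 335 − 248 = 87.
The remaining cell in column 1 is (1,1) = 335 − 273 = 62.
Column 2 must total 335; the given cells sum to 223, so (4,2) = 112.
Column 5: 102 + 107 + 12 + 72 + ? = 335, so (4,5) = 42.
The remaining cell in anti-diagonal is (2,4) = 335 − 313 = 22.
Row 2 needs 335; the known cells sum to 298, so (2,3) = 37.
Using row 4: 27 + 112 + 57 + 42 + ? → (4,3) = 335 − 238 = 97.
Using column 3: 37 + 67 + 97 + 127 + ? → (1,3) = 335 − 328 = 7.
Column 4: 22 + 52 + 57 + 87 + ? = 335, so (1,4) = 117.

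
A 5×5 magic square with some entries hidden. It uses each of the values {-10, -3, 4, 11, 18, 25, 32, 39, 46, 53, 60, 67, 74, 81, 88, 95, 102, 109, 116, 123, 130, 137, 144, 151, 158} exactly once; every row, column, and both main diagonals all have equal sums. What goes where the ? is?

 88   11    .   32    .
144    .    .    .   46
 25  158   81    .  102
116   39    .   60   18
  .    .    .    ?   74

151

The 25 entries sum to 1850, so each line sums to 1850/5 = 370.
Using row 3: 25 + 158 + 81 + 102 + ? → (3,4) = 370 − 366 = 4.
Row 4 needs 370; the known cells sum to 233, so (4,3) = 137.
The remaining cell in column 1 is (5,1) = 370 − 373 = -3.
Using column 5: 46 + 102 + 18 + 74 + ? → (1,5) = 370 − 240 = 130.
Main diagonal: 88 + 81 + 60 + 74 + ? = 370, so (2,2) = 67.
The remaining cell in anti-diagonal is (2,4) = 370 − 247 = 123.
Row 1: 88 + 11 + 32 + 130 + ? = 370, so (1,3) = 109.
Row 2: 144 + 67 + 123 + 46 + ? = 370, so (2,3) = -10.
From column 2, 370 − (11 + 67 + 158 + 39) gives (5,2) = 95.
Using column 3: 109 + (-10) + 81 + 137 + ? → (5,3) = 370 − 317 = 53.
Column 4 needs 370; the known cells sum to 219, so (5,4) = 151.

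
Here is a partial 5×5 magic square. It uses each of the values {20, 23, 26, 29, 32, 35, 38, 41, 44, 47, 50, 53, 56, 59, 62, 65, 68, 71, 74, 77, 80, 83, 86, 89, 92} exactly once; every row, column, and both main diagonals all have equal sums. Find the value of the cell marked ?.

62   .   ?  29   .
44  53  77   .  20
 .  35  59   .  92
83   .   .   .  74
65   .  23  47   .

The 25 entries sum to 1400, so each line sums to 1400/5 = 280.
Row 2 must total 280; the given cells sum to 194, so (2,4) = 86.
Column 1 needs 280; the known cells sum to 254, so (3,1) = 26.
From row 3, 280 − (26 + 35 + 59 + 92) gives (3,4) = 68.
The remaining cell in column 4 is (4,4) = 280 − 230 = 50.
Main diagonal: 62 + 53 + 59 + 50 + ? = 280, so (5,5) = 56.
From row 5, 280 − (65 + 23 + 47 + 56) gives (5,2) = 89.
Column 5 needs 280; the known cells sum to 242, so (1,5) = 38.
Anti-diagonal must total 280; the given cells sum to 248, so (4,2) = 32.
Row 4: 83 + 32 + 50 + 74 + ? = 280, so (4,3) = 41.
From column 2, 280 − (53 + 35 + 32 + 89) gives (1,2) = 71.
Column 3: 77 + 59 + 41 + 23 + ? = 280, so (1,3) = 80.

80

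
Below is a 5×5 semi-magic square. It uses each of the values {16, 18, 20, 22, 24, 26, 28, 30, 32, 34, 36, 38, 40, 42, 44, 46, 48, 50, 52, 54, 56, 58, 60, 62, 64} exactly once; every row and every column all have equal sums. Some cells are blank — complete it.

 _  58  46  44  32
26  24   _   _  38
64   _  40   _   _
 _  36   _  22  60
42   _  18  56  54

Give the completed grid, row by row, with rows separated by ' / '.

20 58 46 44 32 / 26 24 62 50 38 / 64 52 40 28 16 / 48 36 34 22 60 / 42 30 18 56 54

The 25 entries sum to 1000, so each line sums to 1000/5 = 200.
Row 1 must total 200; the given cells sum to 180, so (1,1) = 20.
Row 5: 42 + 18 + 56 + 54 + ? = 200, so (5,2) = 30.
Column 1 needs 200; the known cells sum to 152, so (4,1) = 48.
Column 2 must total 200; the given cells sum to 148, so (3,2) = 52.
Column 5 must total 200; the given cells sum to 184, so (3,5) = 16.
Row 3: 64 + 52 + 40 + 16 + ? = 200, so (3,4) = 28.
Row 4: 48 + 36 + 22 + 60 + ? = 200, so (4,3) = 34.
From column 3, 200 − (46 + 40 + 34 + 18) gives (2,3) = 62.
Column 4: 44 + 28 + 22 + 56 + ? = 200, so (2,4) = 50.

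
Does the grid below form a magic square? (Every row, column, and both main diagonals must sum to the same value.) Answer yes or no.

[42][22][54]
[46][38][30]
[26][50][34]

Row 1: 42 + 22 + 54 = 118.
Row 2: 46 + 38 + 30 = 114.
Row 3: 26 + 50 + 34 = 110.
Column 1: 42 + 46 + 26 = 114.
Column 2: 22 + 38 + 50 = 110.
Column 3: 54 + 30 + 34 = 118.
Main diagonal: 42 + 38 + 34 = 114.
Anti-diagonal: 54 + 38 + 26 = 118.

No — column 1 sums to 114 but column 2 sums to 110.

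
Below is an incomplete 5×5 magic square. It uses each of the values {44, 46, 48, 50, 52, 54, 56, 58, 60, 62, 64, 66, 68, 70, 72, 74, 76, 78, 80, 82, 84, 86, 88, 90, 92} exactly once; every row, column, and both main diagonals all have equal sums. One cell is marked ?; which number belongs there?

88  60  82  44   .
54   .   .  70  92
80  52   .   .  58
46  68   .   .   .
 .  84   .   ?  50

The 25 entries sum to 1700, so each line sums to 1700/5 = 340.
Row 1: 88 + 60 + 82 + 44 + ? = 340, so (1,5) = 66.
Column 1 needs 340; the known cells sum to 268, so (5,1) = 72.
From column 2, 340 − (60 + 52 + 68 + 84) gives (2,2) = 76.
Column 5 needs 340; the known cells sum to 266, so (4,5) = 74.
From anti-diagonal, 340 − (66 + 70 + 68 + 72) gives (3,3) = 64.
Row 2 needs 340; the known cells sum to 292, so (2,3) = 48.
Using row 3: 80 + 52 + 64 + 58 + ? → (3,4) = 340 − 254 = 86.
Main diagonal needs 340; the known cells sum to 278, so (4,4) = 62.
Using row 4: 46 + 68 + 62 + 74 + ? → (4,3) = 340 − 250 = 90.
Column 3 must total 340; the given cells sum to 284, so (5,3) = 56.
Column 4: 44 + 70 + 86 + 62 + ? = 340, so (5,4) = 78.

78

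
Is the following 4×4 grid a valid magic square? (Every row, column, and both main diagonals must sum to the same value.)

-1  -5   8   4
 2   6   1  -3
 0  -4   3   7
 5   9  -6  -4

No — main diagonal sums to 4 but column 1 sums to 6.

Row 1: -1 + (-5) + 8 + 4 = 6.
Row 2: 2 + 6 + 1 + (-3) = 6.
Row 3: 0 + (-4) + 3 + 7 = 6.
Row 4: 5 + 9 + (-6) + (-4) = 4.
Column 1: -1 + 2 + 0 + 5 = 6.
Column 2: -5 + 6 + (-4) + 9 = 6.
Column 3: 8 + 1 + 3 + (-6) = 6.
Column 4: 4 + (-3) + 7 + (-4) = 4.
Main diagonal: -1 + 6 + 3 + (-4) = 4.
Anti-diagonal: 4 + 1 + (-4) + 5 = 6.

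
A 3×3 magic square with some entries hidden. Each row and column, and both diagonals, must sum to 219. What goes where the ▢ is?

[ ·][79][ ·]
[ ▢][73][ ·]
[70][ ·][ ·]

85

The remaining cell in column 2 is (3,2) = 219 − 152 = 67.
Anti-diagonal: 73 + 70 + ? = 219, so (1,3) = 76.
Using row 1: 79 + 76 + ? → (1,1) = 219 − 155 = 64.
Row 3 must total 219; the given cells sum to 137, so (3,3) = 82.
From column 1, 219 − (64 + 70) gives (2,1) = 85.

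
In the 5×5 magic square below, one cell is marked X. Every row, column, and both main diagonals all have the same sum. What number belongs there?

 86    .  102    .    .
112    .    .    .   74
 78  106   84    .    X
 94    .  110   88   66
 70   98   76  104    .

Column 1 is complete and sums to 440; that is the magic constant.
Row 4: 94 + 110 + 88 + 66 + ? = 440, so (4,2) = 82.
Row 5 must total 440; the given cells sum to 348, so (5,5) = 92.
From column 3, 440 − (102 + 84 + 110 + 76) gives (2,3) = 68.
Main diagonal needs 440; the known cells sum to 350, so (2,2) = 90.
Row 2 needs 440; the known cells sum to 344, so (2,4) = 96.
The remaining cell in column 2 is (1,2) = 440 − 376 = 64.
Anti-diagonal: 96 + 84 + 82 + 70 + ? = 440, so (1,5) = 108.
Using row 1: 86 + 64 + 102 + 108 + ? → (1,4) = 440 − 360 = 80.
Column 4 needs 440; the known cells sum to 368, so (3,4) = 72.
Column 5 needs 440; the known cells sum to 340, so (3,5) = 100.

100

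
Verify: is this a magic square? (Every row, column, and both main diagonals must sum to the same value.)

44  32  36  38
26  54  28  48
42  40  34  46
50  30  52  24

Row 1: 44 + 32 + 36 + 38 = 150.
Row 2: 26 + 54 + 28 + 48 = 156.
Row 3: 42 + 40 + 34 + 46 = 162.
Row 4: 50 + 30 + 52 + 24 = 156.
Column 1: 44 + 26 + 42 + 50 = 162.
Column 2: 32 + 54 + 40 + 30 = 156.
Column 3: 36 + 28 + 34 + 52 = 150.
Column 4: 38 + 48 + 46 + 24 = 156.
Main diagonal: 44 + 54 + 34 + 24 = 156.
Anti-diagonal: 38 + 28 + 40 + 50 = 156.

No — main diagonal sums to 156 but row 3 sums to 162.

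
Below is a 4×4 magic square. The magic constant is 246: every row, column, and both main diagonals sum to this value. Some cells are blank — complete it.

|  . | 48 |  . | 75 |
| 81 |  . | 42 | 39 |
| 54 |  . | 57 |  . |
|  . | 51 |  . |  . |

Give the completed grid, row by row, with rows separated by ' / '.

45 48 78 75 / 81 84 42 39 / 54 63 57 72 / 66 51 69 60

Row 2 needs 246; the known cells sum to 162, so (2,2) = 84.
Column 2: 48 + 84 + 51 + ? = 246, so (3,2) = 63.
Anti-diagonal must total 246; the given cells sum to 180, so (4,1) = 66.
The remaining cell in row 3 is (3,4) = 246 − 174 = 72.
Column 1: 81 + 54 + 66 + ? = 246, so (1,1) = 45.
Column 4: 75 + 39 + 72 + ? = 246, so (4,4) = 60.
Using row 1: 45 + 48 + 75 + ? → (1,3) = 246 − 168 = 78.
Row 4: 66 + 51 + 60 + ? = 246, so (4,3) = 69.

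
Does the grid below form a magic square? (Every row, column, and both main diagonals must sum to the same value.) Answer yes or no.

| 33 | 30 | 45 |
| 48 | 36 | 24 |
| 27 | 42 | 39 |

Yes

Row 1: 33 + 30 + 45 = 108.
Row 2: 48 + 36 + 24 = 108.
Row 3: 27 + 42 + 39 = 108.
Column 1: 33 + 48 + 27 = 108.
Column 2: 30 + 36 + 42 = 108.
Column 3: 45 + 24 + 39 = 108.
Main diagonal: 33 + 36 + 39 = 108.
Anti-diagonal: 45 + 36 + 27 = 108.
All lines sum to 108.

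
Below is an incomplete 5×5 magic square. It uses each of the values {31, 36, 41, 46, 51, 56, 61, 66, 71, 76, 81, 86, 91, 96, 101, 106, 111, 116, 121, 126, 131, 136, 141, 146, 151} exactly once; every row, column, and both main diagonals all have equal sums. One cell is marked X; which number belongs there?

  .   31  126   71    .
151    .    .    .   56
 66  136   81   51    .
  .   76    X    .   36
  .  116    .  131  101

146

The 25 entries sum to 2275, so each line sums to 2275/5 = 455.
Row 3 must total 455; the given cells sum to 334, so (3,5) = 121.
Using column 2: 31 + 136 + 76 + 116 + ? → (2,2) = 455 − 359 = 96.
Column 5: 56 + 121 + 36 + 101 + ? = 455, so (1,5) = 141.
Row 1: 31 + 126 + 71 + 141 + ? = 455, so (1,1) = 86.
The remaining cell in main diagonal is (4,4) = 455 − 364 = 91.
From column 4, 455 − (71 + 51 + 91 + 131) gives (2,4) = 111.
Using anti-diagonal: 141 + 111 + 81 + 76 + ? → (5,1) = 455 − 409 = 46.
Row 2 needs 455; the known cells sum to 414, so (2,3) = 41.
From row 5, 455 − (46 + 116 + 131 + 101) gives (5,3) = 61.
Column 1: 86 + 151 + 66 + 46 + ? = 455, so (4,1) = 106.
The remaining cell in column 3 is (4,3) = 455 − 309 = 146.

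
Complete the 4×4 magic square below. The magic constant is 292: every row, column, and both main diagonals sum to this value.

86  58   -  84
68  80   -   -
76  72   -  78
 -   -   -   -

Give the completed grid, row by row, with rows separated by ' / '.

Row 1 must total 292; the given cells sum to 228, so (1,3) = 64.
Row 3 needs 292; the known cells sum to 226, so (3,3) = 66.
Using column 1: 86 + 68 + 76 + ? → (4,1) = 292 − 230 = 62.
From column 2, 292 − (58 + 80 + 72) gives (4,2) = 82.
Main diagonal needs 292; the known cells sum to 232, so (4,4) = 60.
Using anti-diagonal: 84 + 72 + 62 + ? → (2,3) = 292 − 218 = 74.
Row 2 needs 292; the known cells sum to 222, so (2,4) = 70.
Using row 4: 62 + 82 + 60 + ? → (4,3) = 292 − 204 = 88.

86 58 64 84 / 68 80 74 70 / 76 72 66 78 / 62 82 88 60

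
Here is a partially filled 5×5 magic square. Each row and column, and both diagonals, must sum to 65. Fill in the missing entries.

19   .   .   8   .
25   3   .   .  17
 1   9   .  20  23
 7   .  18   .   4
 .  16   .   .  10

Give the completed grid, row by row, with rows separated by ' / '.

The remaining cell in row 3 is (3,3) = 65 − 53 = 12.
Column 1 must total 65; the given cells sum to 52, so (5,1) = 13.
Column 5: 17 + 23 + 4 + 10 + ? = 65, so (1,5) = 11.
Main diagonal must total 65; the given cells sum to 44, so (4,4) = 21.
Using row 4: 7 + 18 + 21 + 4 + ? → (4,2) = 65 − 50 = 15.
Column 2 needs 65; the known cells sum to 43, so (1,2) = 22.
Anti-diagonal must total 65; the given cells sum to 51, so (2,4) = 14.
Row 1 needs 65; the known cells sum to 60, so (1,3) = 5.
From row 2, 65 − (25 + 3 + 14 + 17) gives (2,3) = 6.
Using column 3: 5 + 6 + 12 + 18 + ? → (5,3) = 65 − 41 = 24.
Using column 4: 8 + 14 + 20 + 21 + ? → (5,4) = 65 − 63 = 2.

19 22 5 8 11 / 25 3 6 14 17 / 1 9 12 20 23 / 7 15 18 21 4 / 13 16 24 2 10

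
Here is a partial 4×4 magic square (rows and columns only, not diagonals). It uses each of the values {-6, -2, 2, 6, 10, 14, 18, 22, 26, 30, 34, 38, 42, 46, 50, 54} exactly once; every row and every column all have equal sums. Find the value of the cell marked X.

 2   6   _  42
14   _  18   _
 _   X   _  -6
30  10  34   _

The 16 entries sum to 384, so each line sums to 384/4 = 96.
From row 1, 96 − (2 + 6 + 42) gives (1,3) = 46.
Row 4: 30 + 10 + 34 + ? = 96, so (4,4) = 22.
Column 1 needs 96; the known cells sum to 46, so (3,1) = 50.
From column 3, 96 − (46 + 18 + 34) gives (3,3) = -2.
Using column 4: 42 + (-6) + 22 + ? → (2,4) = 96 − 58 = 38.
Row 2 must total 96; the given cells sum to 70, so (2,2) = 26.
Row 3: 50 + (-2) + (-6) + ? = 96, so (3,2) = 54.

54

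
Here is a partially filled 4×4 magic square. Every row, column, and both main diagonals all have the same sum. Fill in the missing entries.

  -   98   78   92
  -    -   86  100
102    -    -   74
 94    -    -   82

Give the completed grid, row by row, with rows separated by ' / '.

Column 4 is already complete: 92 + 100 + 74 + 82 = 348, so that is the magic constant.
The remaining cell in row 1 is (1,1) = 348 − 268 = 80.
Column 1: 80 + 102 + 94 + ? = 348, so (2,1) = 72.
Using anti-diagonal: 92 + 86 + 94 + ? → (3,2) = 348 − 272 = 76.
Row 2: 72 + 86 + 100 + ? = 348, so (2,2) = 90.
Row 3: 102 + 76 + 74 + ? = 348, so (3,3) = 96.
Column 2 needs 348; the known cells sum to 264, so (4,2) = 84.
The remaining cell in column 3 is (4,3) = 348 − 260 = 88.

80 98 78 92 / 72 90 86 100 / 102 76 96 74 / 94 84 88 82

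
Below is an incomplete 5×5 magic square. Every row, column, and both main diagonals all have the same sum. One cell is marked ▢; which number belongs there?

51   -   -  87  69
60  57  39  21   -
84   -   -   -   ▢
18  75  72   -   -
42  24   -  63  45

27

Column 1 is complete and sums to 255; that is the magic constant.
Row 2 needs 255; the known cells sum to 177, so (2,5) = 78.
From row 5, 255 − (42 + 24 + 63 + 45) gives (5,3) = 81.
Anti-diagonal needs 255; the known cells sum to 207, so (3,3) = 48.
Column 3: 39 + 48 + 72 + 81 + ? = 255, so (1,3) = 15.
Main diagonal must total 255; the given cells sum to 201, so (4,4) = 54.
Row 1 must total 255; the given cells sum to 222, so (1,2) = 33.
The remaining cell in row 4 is (4,5) = 255 − 219 = 36.
Column 2 must total 255; the given cells sum to 189, so (3,2) = 66.
Column 4 must total 255; the given cells sum to 225, so (3,4) = 30.
Column 5 needs 255; the known cells sum to 228, so (3,5) = 27.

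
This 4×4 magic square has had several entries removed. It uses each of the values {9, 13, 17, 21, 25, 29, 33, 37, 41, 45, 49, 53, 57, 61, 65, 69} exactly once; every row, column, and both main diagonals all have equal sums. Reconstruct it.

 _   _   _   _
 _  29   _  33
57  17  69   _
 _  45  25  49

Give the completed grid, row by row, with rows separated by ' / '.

9 65 21 61 / 53 29 41 33 / 57 17 69 13 / 37 45 25 49

The 16 entries sum to 624, so each line sums to 624/4 = 156.
From row 3, 156 − (57 + 17 + 69) gives (3,4) = 13.
Row 4: 45 + 25 + 49 + ? = 156, so (4,1) = 37.
Column 2 must total 156; the given cells sum to 91, so (1,2) = 65.
The remaining cell in column 4 is (1,4) = 156 − 95 = 61.
The remaining cell in main diagonal is (1,1) = 156 − 147 = 9.
Anti-diagonal: 61 + 17 + 37 + ? = 156, so (2,3) = 41.
Using row 1: 9 + 65 + 61 + ? → (1,3) = 156 − 135 = 21.
Row 2 needs 156; the known cells sum to 103, so (2,1) = 53.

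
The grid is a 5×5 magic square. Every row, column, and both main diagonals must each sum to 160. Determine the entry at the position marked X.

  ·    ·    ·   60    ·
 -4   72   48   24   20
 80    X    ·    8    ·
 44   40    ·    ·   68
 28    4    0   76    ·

56

Using row 5: 28 + 4 + 0 + 76 + ? → (5,5) = 160 − 108 = 52.
Column 1: -4 + 80 + 44 + 28 + ? = 160, so (1,1) = 12.
From column 4, 160 − (60 + 24 + 8 + 76) gives (4,4) = -8.
Main diagonal: 12 + 72 + (-8) + 52 + ? = 160, so (3,3) = 32.
Anti-diagonal needs 160; the known cells sum to 124, so (1,5) = 36.
The remaining cell in row 4 is (4,3) = 160 − 144 = 16.
From column 3, 160 − (48 + 32 + 16 + 0) gives (1,3) = 64.
Column 5 must total 160; the given cells sum to 176, so (3,5) = -16.
From row 1, 160 − (12 + 64 + 60 + 36) gives (1,2) = -12.
From row 3, 160 − (80 + 32 + 8 + (-16)) gives (3,2) = 56.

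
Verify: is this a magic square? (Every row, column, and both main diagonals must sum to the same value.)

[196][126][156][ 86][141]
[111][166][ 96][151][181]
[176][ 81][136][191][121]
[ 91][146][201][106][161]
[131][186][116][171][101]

Row 1: 196 + 126 + 156 + 86 + 141 = 705.
Row 2: 111 + 166 + 96 + 151 + 181 = 705.
Row 3: 176 + 81 + 136 + 191 + 121 = 705.
Row 4: 91 + 146 + 201 + 106 + 161 = 705.
Row 5: 131 + 186 + 116 + 171 + 101 = 705.
Column 1: 196 + 111 + 176 + 91 + 131 = 705.
Column 2: 126 + 166 + 81 + 146 + 186 = 705.
Column 3: 156 + 96 + 136 + 201 + 116 = 705.
Column 4: 86 + 151 + 191 + 106 + 171 = 705.
Column 5: 141 + 181 + 121 + 161 + 101 = 705.
Main diagonal: 196 + 166 + 136 + 106 + 101 = 705.
Anti-diagonal: 141 + 151 + 136 + 146 + 131 = 705.
All lines sum to 705.

Yes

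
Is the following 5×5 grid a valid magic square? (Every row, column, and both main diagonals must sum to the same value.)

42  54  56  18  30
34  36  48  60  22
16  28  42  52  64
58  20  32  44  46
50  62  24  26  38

No — column 3 sums to 202 but row 4 sums to 200.

Row 1: 42 + 54 + 56 + 18 + 30 = 200.
Row 2: 34 + 36 + 48 + 60 + 22 = 200.
Row 3: 16 + 28 + 42 + 52 + 64 = 202.
Row 4: 58 + 20 + 32 + 44 + 46 = 200.
Row 5: 50 + 62 + 24 + 26 + 38 = 200.
Column 1: 42 + 34 + 16 + 58 + 50 = 200.
Column 2: 54 + 36 + 28 + 20 + 62 = 200.
Column 3: 56 + 48 + 42 + 32 + 24 = 202.
Column 4: 18 + 60 + 52 + 44 + 26 = 200.
Column 5: 30 + 22 + 64 + 46 + 38 = 200.
Main diagonal: 42 + 36 + 42 + 44 + 38 = 202.
Anti-diagonal: 30 + 60 + 42 + 20 + 50 = 202.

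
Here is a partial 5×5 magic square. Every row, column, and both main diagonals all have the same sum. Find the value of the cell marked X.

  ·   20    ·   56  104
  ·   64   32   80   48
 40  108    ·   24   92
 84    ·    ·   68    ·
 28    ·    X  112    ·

44

Column 4 is complete and sums to 340; that is the magic constant.
The remaining cell in row 2 is (2,1) = 340 − 224 = 116.
Row 3 must total 340; the given cells sum to 264, so (3,3) = 76.
The remaining cell in column 1 is (1,1) = 340 − 268 = 72.
Main diagonal must total 340; the given cells sum to 280, so (5,5) = 60.
Anti-diagonal: 104 + 80 + 76 + 28 + ? = 340, so (4,2) = 52.
The remaining cell in row 1 is (1,3) = 340 − 252 = 88.
Using column 2: 20 + 64 + 108 + 52 + ? → (5,2) = 340 − 244 = 96.
From column 5, 340 − (104 + 48 + 92 + 60) gives (4,5) = 36.
Using row 4: 84 + 52 + 68 + 36 + ? → (4,3) = 340 − 240 = 100.
Row 5 must total 340; the given cells sum to 296, so (5,3) = 44.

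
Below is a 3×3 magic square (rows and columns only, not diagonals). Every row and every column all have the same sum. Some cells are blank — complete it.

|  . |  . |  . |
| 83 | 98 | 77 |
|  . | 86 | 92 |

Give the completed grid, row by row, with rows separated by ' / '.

Row 2 is already complete: 83 + 98 + 77 = 258, so that is the magic constant.
Row 3 needs 258; the known cells sum to 178, so (3,1) = 80.
The remaining cell in column 1 is (1,1) = 258 − 163 = 95.
Column 2 must total 258; the given cells sum to 184, so (1,2) = 74.
Column 3 needs 258; the known cells sum to 169, so (1,3) = 89.

95 74 89 / 83 98 77 / 80 86 92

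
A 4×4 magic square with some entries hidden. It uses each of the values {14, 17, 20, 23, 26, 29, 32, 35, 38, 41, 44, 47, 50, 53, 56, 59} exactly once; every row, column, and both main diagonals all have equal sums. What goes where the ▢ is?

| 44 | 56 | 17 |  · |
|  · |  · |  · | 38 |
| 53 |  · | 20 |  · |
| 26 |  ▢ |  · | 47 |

14

The 16 entries sum to 584, so each line sums to 584/4 = 146.
Row 1 must total 146; the given cells sum to 117, so (1,4) = 29.
Using column 1: 44 + 53 + 26 + ? → (2,1) = 146 − 123 = 23.
From column 4, 146 − (29 + 38 + 47) gives (3,4) = 32.
Main diagonal needs 146; the known cells sum to 111, so (2,2) = 35.
Row 2: 23 + 35 + 38 + ? = 146, so (2,3) = 50.
From row 3, 146 − (53 + 20 + 32) gives (3,2) = 41.
The remaining cell in column 2 is (4,2) = 146 − 132 = 14.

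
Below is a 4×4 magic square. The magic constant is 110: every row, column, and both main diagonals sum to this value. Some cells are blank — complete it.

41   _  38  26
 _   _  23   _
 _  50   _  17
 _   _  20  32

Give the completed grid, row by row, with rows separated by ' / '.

From row 1, 110 − (41 + 38 + 26) gives (1,2) = 5.
The remaining cell in column 3 is (3,3) = 110 − 81 = 29.
Column 4 must total 110; the given cells sum to 75, so (2,4) = 35.
Using main diagonal: 41 + 29 + 32 + ? → (2,2) = 110 − 102 = 8.
Using anti-diagonal: 26 + 23 + 50 + ? → (4,1) = 110 − 99 = 11.
Row 2: 8 + 23 + 35 + ? = 110, so (2,1) = 44.
Row 3: 50 + 29 + 17 + ? = 110, so (3,1) = 14.
Row 4 must total 110; the given cells sum to 63, so (4,2) = 47.

41 5 38 26 / 44 8 23 35 / 14 50 29 17 / 11 47 20 32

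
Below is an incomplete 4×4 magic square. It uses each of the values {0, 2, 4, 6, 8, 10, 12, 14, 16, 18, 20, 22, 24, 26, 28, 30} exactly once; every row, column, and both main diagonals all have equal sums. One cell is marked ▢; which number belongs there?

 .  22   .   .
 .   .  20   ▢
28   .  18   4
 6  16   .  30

The 16 entries sum to 240, so each line sums to 240/4 = 60.
Using row 3: 28 + 18 + 4 + ? → (3,2) = 60 − 50 = 10.
Row 4 needs 60; the known cells sum to 52, so (4,3) = 8.
Column 2: 22 + 10 + 16 + ? = 60, so (2,2) = 12.
Column 3: 20 + 18 + 8 + ? = 60, so (1,3) = 14.
Using main diagonal: 12 + 18 + 30 + ? → (1,1) = 60 − 60 = 0.
From anti-diagonal, 60 − (20 + 10 + 6) gives (1,4) = 24.
Column 1 must total 60; the given cells sum to 34, so (2,1) = 26.
The remaining cell in column 4 is (2,4) = 60 − 58 = 2.

2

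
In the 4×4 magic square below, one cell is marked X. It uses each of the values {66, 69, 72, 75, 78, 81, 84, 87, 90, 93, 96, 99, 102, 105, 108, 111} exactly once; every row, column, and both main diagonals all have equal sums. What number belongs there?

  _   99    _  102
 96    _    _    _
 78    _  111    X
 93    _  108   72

75

The 16 entries sum to 1416, so each line sums to 1416/4 = 354.
Row 4 must total 354; the given cells sum to 273, so (4,2) = 81.
The remaining cell in column 1 is (1,1) = 354 − 267 = 87.
Main diagonal must total 354; the given cells sum to 270, so (2,2) = 84.
Row 1 must total 354; the given cells sum to 288, so (1,3) = 66.
Column 2: 99 + 84 + 81 + ? = 354, so (3,2) = 90.
From column 3, 354 − (66 + 111 + 108) gives (2,3) = 69.
Row 2 must total 354; the given cells sum to 249, so (2,4) = 105.
From row 3, 354 − (78 + 90 + 111) gives (3,4) = 75.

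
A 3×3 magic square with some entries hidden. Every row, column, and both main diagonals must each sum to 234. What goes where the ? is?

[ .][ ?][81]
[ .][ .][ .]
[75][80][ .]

76

The remaining cell in row 3 is (3,3) = 234 − 155 = 79.
Column 3 needs 234; the known cells sum to 160, so (2,3) = 74.
Using anti-diagonal: 81 + 75 + ? → (2,2) = 234 − 156 = 78.
Row 2 must total 234; the given cells sum to 152, so (2,1) = 82.
The remaining cell in column 1 is (1,1) = 234 − 157 = 77.
The remaining cell in column 2 is (1,2) = 234 − 158 = 76.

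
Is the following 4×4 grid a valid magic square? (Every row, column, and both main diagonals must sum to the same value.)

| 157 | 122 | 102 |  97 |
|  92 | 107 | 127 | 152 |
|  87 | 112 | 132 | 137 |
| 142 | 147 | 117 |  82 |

No — column 2 sums to 488 but row 3 sums to 468.

Row 1: 157 + 122 + 102 + 97 = 478.
Row 2: 92 + 107 + 127 + 152 = 478.
Row 3: 87 + 112 + 132 + 137 = 468.
Row 4: 142 + 147 + 117 + 82 = 488.
Column 1: 157 + 92 + 87 + 142 = 478.
Column 2: 122 + 107 + 112 + 147 = 488.
Column 3: 102 + 127 + 132 + 117 = 478.
Column 4: 97 + 152 + 137 + 82 = 468.
Main diagonal: 157 + 107 + 132 + 82 = 478.
Anti-diagonal: 97 + 127 + 112 + 142 = 478.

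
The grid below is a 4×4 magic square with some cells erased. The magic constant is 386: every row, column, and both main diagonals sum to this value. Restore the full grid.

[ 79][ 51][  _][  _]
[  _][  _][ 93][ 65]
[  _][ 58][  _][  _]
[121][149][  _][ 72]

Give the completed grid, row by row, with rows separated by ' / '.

79 51 142 114 / 100 128 93 65 / 86 58 107 135 / 121 149 44 72

Row 4: 121 + 149 + 72 + ? = 386, so (4,3) = 44.
The remaining cell in column 2 is (2,2) = 386 − 258 = 128.
The remaining cell in main diagonal is (3,3) = 386 − 279 = 107.
Anti-diagonal must total 386; the given cells sum to 272, so (1,4) = 114.
Using row 1: 79 + 51 + 114 + ? → (1,3) = 386 − 244 = 142.
Row 2: 128 + 93 + 65 + ? = 386, so (2,1) = 100.
Column 1: 79 + 100 + 121 + ? = 386, so (3,1) = 86.
Column 4 must total 386; the given cells sum to 251, so (3,4) = 135.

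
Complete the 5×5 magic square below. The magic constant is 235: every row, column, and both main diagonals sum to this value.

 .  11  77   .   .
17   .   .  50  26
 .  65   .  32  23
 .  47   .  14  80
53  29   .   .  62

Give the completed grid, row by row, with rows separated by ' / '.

35 11 77 68 44 / 17 83 59 50 26 / 74 65 41 32 23 / 56 47 38 14 80 / 53 29 20 71 62

Column 2 must total 235; the given cells sum to 152, so (2,2) = 83.
Column 5 needs 235; the known cells sum to 191, so (1,5) = 44.
The remaining cell in anti-diagonal is (3,3) = 235 − 194 = 41.
The remaining cell in row 2 is (2,3) = 235 − 176 = 59.
The remaining cell in row 3 is (3,1) = 235 − 161 = 74.
The remaining cell in main diagonal is (1,1) = 235 − 200 = 35.
The remaining cell in row 1 is (1,4) = 235 − 167 = 68.
Column 1 must total 235; the given cells sum to 179, so (4,1) = 56.
The remaining cell in column 4 is (5,4) = 235 − 164 = 71.
Row 4: 56 + 47 + 14 + 80 + ? = 235, so (4,3) = 38.
Row 5: 53 + 29 + 71 + 62 + ? = 235, so (5,3) = 20.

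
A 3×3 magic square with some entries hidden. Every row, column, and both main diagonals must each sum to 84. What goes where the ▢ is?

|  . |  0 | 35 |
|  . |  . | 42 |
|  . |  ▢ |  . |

From row 1, 84 − (0 + 35) gives (1,1) = 49.
Column 3 needs 84; the known cells sum to 77, so (3,3) = 7.
Main diagonal must total 84; the given cells sum to 56, so (2,2) = 28.
Anti-diagonal needs 84; the known cells sum to 63, so (3,1) = 21.
Row 2 needs 84; the known cells sum to 70, so (2,1) = 14.
The remaining cell in row 3 is (3,2) = 84 − 28 = 56.

56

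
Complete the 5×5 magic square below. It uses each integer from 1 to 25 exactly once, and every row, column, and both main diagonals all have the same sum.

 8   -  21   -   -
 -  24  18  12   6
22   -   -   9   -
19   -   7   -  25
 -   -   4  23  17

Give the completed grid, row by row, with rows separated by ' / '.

The entries are 1 through 25, which sum to 325, so each line sums to 325/5 = 65.
Using row 2: 24 + 18 + 12 + 6 + ? → (2,1) = 65 − 60 = 5.
Using column 1: 8 + 5 + 22 + 19 + ? → (5,1) = 65 − 54 = 11.
Using column 3: 21 + 18 + 7 + 4 + ? → (3,3) = 65 − 50 = 15.
Main diagonal needs 65; the known cells sum to 64, so (4,4) = 1.
Row 4 needs 65; the known cells sum to 52, so (4,2) = 13.
Row 5: 11 + 4 + 23 + 17 + ? = 65, so (5,2) = 10.
Column 4 must total 65; the given cells sum to 45, so (1,4) = 20.
Anti-diagonal: 12 + 15 + 13 + 11 + ? = 65, so (1,5) = 14.
Using row 1: 8 + 21 + 20 + 14 + ? → (1,2) = 65 − 63 = 2.
Column 2 must total 65; the given cells sum to 49, so (3,2) = 16.
Using column 5: 14 + 6 + 25 + 17 + ? → (3,5) = 65 − 62 = 3.

8 2 21 20 14 / 5 24 18 12 6 / 22 16 15 9 3 / 19 13 7 1 25 / 11 10 4 23 17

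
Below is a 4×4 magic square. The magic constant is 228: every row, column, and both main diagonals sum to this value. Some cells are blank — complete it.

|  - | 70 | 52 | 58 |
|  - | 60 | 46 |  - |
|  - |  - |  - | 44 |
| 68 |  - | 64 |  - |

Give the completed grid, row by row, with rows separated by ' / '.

48 70 52 58 / 50 60 46 72 / 62 56 66 44 / 68 42 64 54

The remaining cell in row 1 is (1,1) = 228 − 180 = 48.
From column 3, 228 − (52 + 46 + 64) gives (3,3) = 66.
The remaining cell in main diagonal is (4,4) = 228 − 174 = 54.
Using anti-diagonal: 58 + 46 + 68 + ? → (3,2) = 228 − 172 = 56.
From row 3, 228 − (56 + 66 + 44) gives (3,1) = 62.
From row 4, 228 − (68 + 64 + 54) gives (4,2) = 42.
Column 1: 48 + 62 + 68 + ? = 228, so (2,1) = 50.
Column 4 needs 228; the known cells sum to 156, so (2,4) = 72.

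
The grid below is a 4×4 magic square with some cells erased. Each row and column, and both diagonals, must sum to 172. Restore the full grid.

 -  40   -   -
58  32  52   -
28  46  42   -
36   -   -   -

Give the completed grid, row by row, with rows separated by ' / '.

Row 2 needs 172; the known cells sum to 142, so (2,4) = 30.
Row 3 needs 172; the known cells sum to 116, so (3,4) = 56.
Column 1: 58 + 28 + 36 + ? = 172, so (1,1) = 50.
From column 2, 172 − (40 + 32 + 46) gives (4,2) = 54.
From main diagonal, 172 − (50 + 32 + 42) gives (4,4) = 48.
Anti-diagonal needs 172; the known cells sum to 134, so (1,4) = 38.
Row 1 needs 172; the known cells sum to 128, so (1,3) = 44.
Row 4 needs 172; the known cells sum to 138, so (4,3) = 34.

50 40 44 38 / 58 32 52 30 / 28 46 42 56 / 36 54 34 48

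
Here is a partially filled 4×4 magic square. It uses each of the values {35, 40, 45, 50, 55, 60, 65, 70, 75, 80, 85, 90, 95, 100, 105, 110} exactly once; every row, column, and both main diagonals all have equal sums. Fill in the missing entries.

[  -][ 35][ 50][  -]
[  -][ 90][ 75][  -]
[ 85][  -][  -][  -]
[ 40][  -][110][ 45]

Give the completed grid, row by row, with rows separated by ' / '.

The 16 entries sum to 1160, so each line sums to 1160/4 = 290.
The remaining cell in row 4 is (4,2) = 290 − 195 = 95.
The remaining cell in column 2 is (3,2) = 290 − 220 = 70.
The remaining cell in column 3 is (3,3) = 290 − 235 = 55.
Main diagonal must total 290; the given cells sum to 190, so (1,1) = 100.
Anti-diagonal needs 290; the known cells sum to 185, so (1,4) = 105.
Row 3 must total 290; the given cells sum to 210, so (3,4) = 80.
Column 1: 100 + 85 + 40 + ? = 290, so (2,1) = 65.
Column 4 must total 290; the given cells sum to 230, so (2,4) = 60.

100 35 50 105 / 65 90 75 60 / 85 70 55 80 / 40 95 110 45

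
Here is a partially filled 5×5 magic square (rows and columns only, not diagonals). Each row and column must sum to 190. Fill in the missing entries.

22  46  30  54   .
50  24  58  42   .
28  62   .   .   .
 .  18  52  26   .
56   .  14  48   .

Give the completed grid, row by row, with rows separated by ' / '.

Using row 1: 22 + 46 + 30 + 54 + ? → (1,5) = 190 − 152 = 38.
Row 2 needs 190; the known cells sum to 174, so (2,5) = 16.
Using column 1: 22 + 50 + 28 + 56 + ? → (4,1) = 190 − 156 = 34.
Column 2 must total 190; the given cells sum to 150, so (5,2) = 40.
Column 3 needs 190; the known cells sum to 154, so (3,3) = 36.
Column 4 needs 190; the known cells sum to 170, so (3,4) = 20.
The remaining cell in row 3 is (3,5) = 190 − 146 = 44.
The remaining cell in row 4 is (4,5) = 190 − 130 = 60.
Row 5 must total 190; the given cells sum to 158, so (5,5) = 32.

22 46 30 54 38 / 50 24 58 42 16 / 28 62 36 20 44 / 34 18 52 26 60 / 56 40 14 48 32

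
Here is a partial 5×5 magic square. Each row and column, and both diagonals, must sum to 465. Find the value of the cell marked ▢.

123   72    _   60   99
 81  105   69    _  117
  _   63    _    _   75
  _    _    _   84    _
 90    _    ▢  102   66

78

Using row 1: 123 + 72 + 60 + 99 + ? → (1,3) = 465 − 354 = 111.
Row 2: 81 + 105 + 69 + 117 + ? = 465, so (2,4) = 93.
Column 4: 60 + 93 + 84 + 102 + ? = 465, so (3,4) = 126.
Column 5 must total 465; the given cells sum to 357, so (4,5) = 108.
Main diagonal must total 465; the given cells sum to 378, so (3,3) = 87.
Using anti-diagonal: 99 + 93 + 87 + 90 + ? → (4,2) = 465 − 369 = 96.
Row 3: 63 + 87 + 126 + 75 + ? = 465, so (3,1) = 114.
Column 1: 123 + 81 + 114 + 90 + ? = 465, so (4,1) = 57.
The remaining cell in column 2 is (5,2) = 465 − 336 = 129.
Row 4 must total 465; the given cells sum to 345, so (4,3) = 120.
Row 5 needs 465; the known cells sum to 387, so (5,3) = 78.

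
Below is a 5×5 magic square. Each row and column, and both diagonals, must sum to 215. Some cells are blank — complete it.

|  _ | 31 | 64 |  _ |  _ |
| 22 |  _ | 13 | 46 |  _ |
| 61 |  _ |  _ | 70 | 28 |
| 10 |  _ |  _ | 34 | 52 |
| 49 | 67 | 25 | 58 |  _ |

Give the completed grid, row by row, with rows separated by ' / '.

From row 5, 215 − (49 + 67 + 25 + 58) gives (5,5) = 16.
The remaining cell in column 1 is (1,1) = 215 − 142 = 73.
The remaining cell in column 4 is (1,4) = 215 − 208 = 7.
Using row 1: 73 + 31 + 64 + 7 + ? → (1,5) = 215 − 175 = 40.
From column 5, 215 − (40 + 28 + 52 + 16) gives (2,5) = 79.
Row 2 needs 215; the known cells sum to 160, so (2,2) = 55.
The remaining cell in main diagonal is (3,3) = 215 − 178 = 37.
Anti-diagonal must total 215; the given cells sum to 172, so (4,2) = 43.
From row 3, 215 − (61 + 37 + 70 + 28) gives (3,2) = 19.
Row 4 must total 215; the given cells sum to 139, so (4,3) = 76.

73 31 64 7 40 / 22 55 13 46 79 / 61 19 37 70 28 / 10 43 76 34 52 / 49 67 25 58 16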